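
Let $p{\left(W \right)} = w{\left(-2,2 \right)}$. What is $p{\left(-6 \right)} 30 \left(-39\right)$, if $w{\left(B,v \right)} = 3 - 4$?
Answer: $1170$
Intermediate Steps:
$w{\left(B,v \right)} = -1$ ($w{\left(B,v \right)} = 3 - 4 = -1$)
$p{\left(W \right)} = -1$
$p{\left(-6 \right)} 30 \left(-39\right) = \left(-1\right) 30 \left(-39\right) = \left(-30\right) \left(-39\right) = 1170$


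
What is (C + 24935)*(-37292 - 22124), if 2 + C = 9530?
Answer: -2047653608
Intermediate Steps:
C = 9528 (C = -2 + 9530 = 9528)
(C + 24935)*(-37292 - 22124) = (9528 + 24935)*(-37292 - 22124) = 34463*(-59416) = -2047653608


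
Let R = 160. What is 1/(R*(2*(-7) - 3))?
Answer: -1/2720 ≈ -0.00036765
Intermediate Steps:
1/(R*(2*(-7) - 3)) = 1/(160*(2*(-7) - 3)) = 1/(160*(-14 - 3)) = 1/(160*(-17)) = 1/(-2720) = -1/2720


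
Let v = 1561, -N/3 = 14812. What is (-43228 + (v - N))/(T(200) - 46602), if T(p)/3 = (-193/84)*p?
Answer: -19383/335864 ≈ -0.057711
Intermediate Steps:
N = -44436 (N = -3*14812 = -44436)
T(p) = -193*p/28 (T(p) = 3*((-193/84)*p) = 3*((-193*1/84)*p) = 3*(-193*p/84) = -193*p/28)
(-43228 + (v - N))/(T(200) - 46602) = (-43228 + (1561 - 1*(-44436)))/(-193/28*200 - 46602) = (-43228 + (1561 + 44436))/(-9650/7 - 46602) = (-43228 + 45997)/(-335864/7) = 2769*(-7/335864) = -19383/335864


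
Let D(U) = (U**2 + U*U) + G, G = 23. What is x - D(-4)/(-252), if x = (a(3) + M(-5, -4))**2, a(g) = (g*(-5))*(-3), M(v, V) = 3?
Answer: 580663/252 ≈ 2304.2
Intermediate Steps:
a(g) = 15*g (a(g) = -5*g*(-3) = 15*g)
x = 2304 (x = (15*3 + 3)**2 = (45 + 3)**2 = 48**2 = 2304)
D(U) = 23 + 2*U**2 (D(U) = (U**2 + U*U) + 23 = (U**2 + U**2) + 23 = 2*U**2 + 23 = 23 + 2*U**2)
x - D(-4)/(-252) = 2304 - (23 + 2*(-4)**2)/(-252) = 2304 - (23 + 2*16)*(-1)/252 = 2304 - (23 + 32)*(-1)/252 = 2304 - 55*(-1)/252 = 2304 - 1*(-55/252) = 2304 + 55/252 = 580663/252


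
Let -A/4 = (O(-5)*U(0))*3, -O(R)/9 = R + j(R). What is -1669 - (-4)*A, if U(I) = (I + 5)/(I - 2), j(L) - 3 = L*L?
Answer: -26509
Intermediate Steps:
j(L) = 3 + L² (j(L) = 3 + L*L = 3 + L²)
O(R) = -27 - 9*R - 9*R² (O(R) = -9*(R + (3 + R²)) = -9*(3 + R + R²) = -27 - 9*R - 9*R²)
U(I) = (5 + I)/(-2 + I)
A = -6210 (A = -4*(-27 - 9*(-5) - 9*(-5)²)*((5 + 0)/(-2 + 0))*3 = -4*(-27 + 45 - 9*25)*(5/(-2))*3 = -4*(-27 + 45 - 225)*(-½*5)*3 = -4*(-207*(-5/2))*3 = -2070*3 = -4*3105/2 = -6210)
-1669 - (-4)*A = -1669 - (-4)*(-6210) = -1669 - 1*24840 = -1669 - 24840 = -26509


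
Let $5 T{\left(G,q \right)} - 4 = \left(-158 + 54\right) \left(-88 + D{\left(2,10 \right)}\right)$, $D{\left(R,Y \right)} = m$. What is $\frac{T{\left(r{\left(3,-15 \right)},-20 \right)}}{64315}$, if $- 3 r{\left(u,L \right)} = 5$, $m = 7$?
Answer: $\frac{8428}{321575} \approx 0.026208$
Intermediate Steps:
$D{\left(R,Y \right)} = 7$
$r{\left(u,L \right)} = - \frac{5}{3}$ ($r{\left(u,L \right)} = \left(- \frac{1}{3}\right) 5 = - \frac{5}{3}$)
$T{\left(G,q \right)} = \frac{8428}{5}$ ($T{\left(G,q \right)} = \frac{4}{5} + \frac{\left(-158 + 54\right) \left(-88 + 7\right)}{5} = \frac{4}{5} + \frac{\left(-104\right) \left(-81\right)}{5} = \frac{4}{5} + \frac{1}{5} \cdot 8424 = \frac{4}{5} + \frac{8424}{5} = \frac{8428}{5}$)
$\frac{T{\left(r{\left(3,-15 \right)},-20 \right)}}{64315} = \frac{8428}{5 \cdot 64315} = \frac{8428}{5} \cdot \frac{1}{64315} = \frac{8428}{321575}$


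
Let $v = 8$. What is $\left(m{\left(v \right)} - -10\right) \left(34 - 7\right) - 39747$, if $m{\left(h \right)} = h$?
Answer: $-39261$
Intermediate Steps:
$\left(m{\left(v \right)} - -10\right) \left(34 - 7\right) - 39747 = \left(8 - -10\right) \left(34 - 7\right) - 39747 = \left(8 + 10\right) 27 - 39747 = 18 \cdot 27 - 39747 = 486 - 39747 = -39261$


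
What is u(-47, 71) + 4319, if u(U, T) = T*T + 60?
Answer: 9420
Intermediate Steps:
u(U, T) = 60 + T² (u(U, T) = T² + 60 = 60 + T²)
u(-47, 71) + 4319 = (60 + 71²) + 4319 = (60 + 5041) + 4319 = 5101 + 4319 = 9420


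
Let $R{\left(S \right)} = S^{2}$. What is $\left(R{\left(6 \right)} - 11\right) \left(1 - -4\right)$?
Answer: $125$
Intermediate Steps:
$\left(R{\left(6 \right)} - 11\right) \left(1 - -4\right) = \left(6^{2} - 11\right) \left(1 - -4\right) = \left(36 - 11\right) \left(1 + 4\right) = 25 \cdot 5 = 125$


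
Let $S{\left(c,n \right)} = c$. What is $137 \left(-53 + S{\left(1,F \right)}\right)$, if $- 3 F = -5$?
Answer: $-7124$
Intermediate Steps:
$F = \frac{5}{3}$ ($F = \left(- \frac{1}{3}\right) \left(-5\right) = \frac{5}{3} \approx 1.6667$)
$137 \left(-53 + S{\left(1,F \right)}\right) = 137 \left(-53 + 1\right) = 137 \left(-52\right) = -7124$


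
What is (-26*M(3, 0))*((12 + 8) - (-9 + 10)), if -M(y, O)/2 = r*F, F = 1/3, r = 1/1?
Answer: 988/3 ≈ 329.33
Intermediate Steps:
r = 1
F = ⅓ ≈ 0.33333
M(y, O) = -⅔ (M(y, O) = -2/3 = -2*⅓ = -⅔)
(-26*M(3, 0))*((12 + 8) - (-9 + 10)) = (-26*(-⅔))*((12 + 8) - (-9 + 10)) = 52*(20 - 1*1)/3 = 52*(20 - 1)/3 = (52/3)*19 = 988/3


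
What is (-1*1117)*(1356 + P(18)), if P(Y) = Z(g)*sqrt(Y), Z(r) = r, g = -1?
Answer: -1514652 + 3351*sqrt(2) ≈ -1.5099e+6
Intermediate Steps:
P(Y) = -sqrt(Y)
(-1*1117)*(1356 + P(18)) = (-1*1117)*(1356 - sqrt(18)) = -1117*(1356 - 3*sqrt(2)) = -1514652 + 3351*sqrt(2)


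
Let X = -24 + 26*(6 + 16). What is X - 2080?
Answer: -1532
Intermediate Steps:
X = 548 (X = -24 + 26*22 = -24 + 572 = 548)
X - 2080 = 548 - 2080 = -1532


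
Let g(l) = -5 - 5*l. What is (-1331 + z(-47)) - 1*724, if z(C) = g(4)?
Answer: -2080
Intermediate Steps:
g(l) = -5 - 5*l
z(C) = -25 (z(C) = -5 - 5*4 = -5 - 20 = -25)
(-1331 + z(-47)) - 1*724 = (-1331 - 25) - 1*724 = -1356 - 724 = -2080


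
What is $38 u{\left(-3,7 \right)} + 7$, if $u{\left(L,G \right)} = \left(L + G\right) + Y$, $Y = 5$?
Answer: $349$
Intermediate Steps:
$u{\left(L,G \right)} = 5 + G + L$ ($u{\left(L,G \right)} = \left(L + G\right) + 5 = \left(G + L\right) + 5 = 5 + G + L$)
$38 u{\left(-3,7 \right)} + 7 = 38 \left(5 + 7 - 3\right) + 7 = 38 \cdot 9 + 7 = 342 + 7 = 349$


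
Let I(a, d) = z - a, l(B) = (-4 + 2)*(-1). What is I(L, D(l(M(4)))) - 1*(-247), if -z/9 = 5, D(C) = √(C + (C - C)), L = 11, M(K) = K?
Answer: 191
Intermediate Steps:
l(B) = 2 (l(B) = -2*(-1) = 2)
D(C) = √C (D(C) = √(C + 0) = √C)
z = -45 (z = -9*5 = -45)
I(a, d) = -45 - a
I(L, D(l(M(4)))) - 1*(-247) = (-45 - 1*11) - 1*(-247) = (-45 - 11) + 247 = -56 + 247 = 191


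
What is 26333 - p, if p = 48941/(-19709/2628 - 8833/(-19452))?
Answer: 499421550377/15006931 ≈ 33279.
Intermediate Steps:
p = -104244036354/15006931 (p = 48941/(-19709*1/2628 - 8833*(-1/19452)) = 48941/(-19709/2628 + 8833/19452) = 48941/(-15006931/2129994) = 48941*(-2129994/15006931) = -104244036354/15006931 ≈ -6946.4)
26333 - p = 26333 - 1*(-104244036354/15006931) = 26333 + 104244036354/15006931 = 499421550377/15006931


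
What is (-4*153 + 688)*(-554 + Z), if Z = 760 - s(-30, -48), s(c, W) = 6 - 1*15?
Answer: 16340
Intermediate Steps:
s(c, W) = -9 (s(c, W) = 6 - 15 = -9)
Z = 769 (Z = 760 - 1*(-9) = 760 + 9 = 769)
(-4*153 + 688)*(-554 + Z) = (-4*153 + 688)*(-554 + 769) = (-612 + 688)*215 = 76*215 = 16340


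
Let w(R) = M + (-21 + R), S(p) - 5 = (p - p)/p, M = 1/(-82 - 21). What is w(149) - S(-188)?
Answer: 12668/103 ≈ 122.99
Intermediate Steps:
M = -1/103 (M = 1/(-103) = -1/103 ≈ -0.0097087)
S(p) = 5 (S(p) = 5 + (p - p)/p = 5 + 0/p = 5 + 0 = 5)
w(R) = -2164/103 + R (w(R) = -1/103 + (-21 + R) = -2164/103 + R)
w(149) - S(-188) = (-2164/103 + 149) - 1*5 = 13183/103 - 5 = 12668/103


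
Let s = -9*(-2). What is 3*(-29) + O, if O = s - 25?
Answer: -94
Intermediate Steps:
s = 18
O = -7 (O = 18 - 25 = -7)
3*(-29) + O = 3*(-29) - 7 = -87 - 7 = -94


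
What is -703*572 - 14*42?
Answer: -402704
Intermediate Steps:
-703*572 - 14*42 = -402116 - 588 = -402704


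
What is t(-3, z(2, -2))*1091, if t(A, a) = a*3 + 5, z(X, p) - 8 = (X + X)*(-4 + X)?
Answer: 5455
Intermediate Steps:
z(X, p) = 8 + 2*X*(-4 + X) (z(X, p) = 8 + (X + X)*(-4 + X) = 8 + (2*X)*(-4 + X) = 8 + 2*X*(-4 + X))
t(A, a) = 5 + 3*a (t(A, a) = 3*a + 5 = 5 + 3*a)
t(-3, z(2, -2))*1091 = (5 + 3*(8 - 8*2 + 2*2²))*1091 = (5 + 3*(8 - 16 + 2*4))*1091 = (5 + 3*(8 - 16 + 8))*1091 = (5 + 3*0)*1091 = (5 + 0)*1091 = 5*1091 = 5455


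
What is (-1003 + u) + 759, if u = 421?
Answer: 177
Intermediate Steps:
(-1003 + u) + 759 = (-1003 + 421) + 759 = -582 + 759 = 177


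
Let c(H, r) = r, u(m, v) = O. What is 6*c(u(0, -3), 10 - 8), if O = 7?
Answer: 12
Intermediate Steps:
u(m, v) = 7
6*c(u(0, -3), 10 - 8) = 6*(10 - 8) = 6*2 = 12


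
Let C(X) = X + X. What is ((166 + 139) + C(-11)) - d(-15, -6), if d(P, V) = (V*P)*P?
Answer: 1633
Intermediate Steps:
d(P, V) = V*P**2 (d(P, V) = (P*V)*P = V*P**2)
C(X) = 2*X
((166 + 139) + C(-11)) - d(-15, -6) = ((166 + 139) + 2*(-11)) - (-6)*(-15)**2 = (305 - 22) - (-6)*225 = 283 - 1*(-1350) = 283 + 1350 = 1633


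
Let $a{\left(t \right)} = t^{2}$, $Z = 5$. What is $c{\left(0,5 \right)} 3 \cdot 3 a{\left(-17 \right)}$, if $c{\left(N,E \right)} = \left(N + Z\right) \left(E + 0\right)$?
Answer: $65025$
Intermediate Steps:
$c{\left(N,E \right)} = E \left(5 + N\right)$ ($c{\left(N,E \right)} = \left(N + 5\right) \left(E + 0\right) = \left(5 + N\right) E = E \left(5 + N\right)$)
$c{\left(0,5 \right)} 3 \cdot 3 a{\left(-17 \right)} = 5 \left(5 + 0\right) 3 \cdot 3 \left(-17\right)^{2} = 5 \cdot 5 \cdot 3 \cdot 3 \cdot 289 = 25 \cdot 3 \cdot 3 \cdot 289 = 75 \cdot 3 \cdot 289 = 225 \cdot 289 = 65025$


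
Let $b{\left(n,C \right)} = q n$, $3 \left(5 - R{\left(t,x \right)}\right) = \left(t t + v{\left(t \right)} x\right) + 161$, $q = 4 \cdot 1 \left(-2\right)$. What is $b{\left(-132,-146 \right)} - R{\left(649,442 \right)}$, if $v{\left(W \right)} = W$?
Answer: $\frac{711373}{3} \approx 2.3712 \cdot 10^{5}$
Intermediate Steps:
$q = -8$ ($q = 4 \left(-2\right) = -8$)
$R{\left(t,x \right)} = - \frac{146}{3} - \frac{t^{2}}{3} - \frac{t x}{3}$ ($R{\left(t,x \right)} = 5 - \frac{\left(t t + t x\right) + 161}{3} = 5 - \frac{\left(t^{2} + t x\right) + 161}{3} = 5 - \frac{161 + t^{2} + t x}{3} = 5 - \left(\frac{161}{3} + \frac{t^{2}}{3} + \frac{t x}{3}\right) = - \frac{146}{3} - \frac{t^{2}}{3} - \frac{t x}{3}$)
$b{\left(n,C \right)} = - 8 n$
$b{\left(-132,-146 \right)} - R{\left(649,442 \right)} = \left(-8\right) \left(-132\right) - \left(- \frac{146}{3} - \frac{649^{2}}{3} - \frac{649}{3} \cdot 442\right) = 1056 - \left(- \frac{146}{3} - \frac{421201}{3} - \frac{286858}{3}\right) = 1056 - - \frac{708205}{3} = 1056 + \frac{708205}{3} = \frac{711373}{3}$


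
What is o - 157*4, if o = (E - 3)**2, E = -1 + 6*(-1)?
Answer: -528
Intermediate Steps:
E = -7 (E = -1 - 6 = -7)
o = 100 (o = (-7 - 3)**2 = (-10)**2 = 100)
o - 157*4 = 100 - 157*4 = 100 - 628 = -528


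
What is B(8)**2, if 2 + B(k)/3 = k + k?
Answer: 1764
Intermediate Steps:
B(k) = -6 + 6*k (B(k) = -6 + 3*(k + k) = -6 + 3*(2*k) = -6 + 6*k)
B(8)**2 = (-6 + 6*8)**2 = (-6 + 48)**2 = 42**2 = 1764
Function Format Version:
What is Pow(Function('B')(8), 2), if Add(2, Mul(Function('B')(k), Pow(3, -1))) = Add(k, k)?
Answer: 1764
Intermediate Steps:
Function('B')(k) = Add(-6, Mul(6, k)) (Function('B')(k) = Add(-6, Mul(3, Add(k, k))) = Add(-6, Mul(3, Mul(2, k))) = Add(-6, Mul(6, k)))
Pow(Function('B')(8), 2) = Pow(Add(-6, Mul(6, 8)), 2) = Pow(Add(-6, 48), 2) = Pow(42, 2) = 1764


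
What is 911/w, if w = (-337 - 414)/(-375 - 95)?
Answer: 428170/751 ≈ 570.13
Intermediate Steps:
w = 751/470 (w = -751/(-470) = -751*(-1/470) = 751/470 ≈ 1.5979)
911/w = 911/(751/470) = 911*(470/751) = 428170/751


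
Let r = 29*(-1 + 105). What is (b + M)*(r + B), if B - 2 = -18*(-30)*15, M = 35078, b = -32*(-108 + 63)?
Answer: 406007124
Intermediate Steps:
b = 1440 (b = -32*(-45) = 1440)
B = 8102 (B = 2 - 18*(-30)*15 = 2 + 540*15 = 2 + 8100 = 8102)
r = 3016 (r = 29*104 = 3016)
(b + M)*(r + B) = (1440 + 35078)*(3016 + 8102) = 36518*11118 = 406007124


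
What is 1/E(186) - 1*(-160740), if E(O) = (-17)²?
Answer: 46453861/289 ≈ 1.6074e+5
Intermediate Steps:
E(O) = 289
1/E(186) - 1*(-160740) = 1/289 - 1*(-160740) = 1/289 + 160740 = 46453861/289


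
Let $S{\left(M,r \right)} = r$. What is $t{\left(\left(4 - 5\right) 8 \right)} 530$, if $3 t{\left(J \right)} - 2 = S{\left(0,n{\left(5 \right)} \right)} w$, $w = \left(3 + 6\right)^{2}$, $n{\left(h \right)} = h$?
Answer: $\frac{215710}{3} \approx 71903.0$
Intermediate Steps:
$w = 81$ ($w = 9^{2} = 81$)
$t{\left(J \right)} = \frac{407}{3}$ ($t{\left(J \right)} = \frac{2}{3} + \frac{5 \cdot 81}{3} = \frac{2}{3} + \frac{1}{3} \cdot 405 = \frac{2}{3} + 135 = \frac{407}{3}$)
$t{\left(\left(4 - 5\right) 8 \right)} 530 = \frac{407}{3} \cdot 530 = \frac{215710}{3}$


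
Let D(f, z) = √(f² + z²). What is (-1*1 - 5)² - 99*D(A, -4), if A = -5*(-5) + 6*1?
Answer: 36 - 99*√977 ≈ -3058.4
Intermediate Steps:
A = 31 (A = 25 + 6 = 31)
(-1*1 - 5)² - 99*D(A, -4) = (-1*1 - 5)² - 99*√(31² + (-4)²) = (-1 - 5)² - 99*√(961 + 16) = (-6)² - 99*√977 = 36 - 99*√977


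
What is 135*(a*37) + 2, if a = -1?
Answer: -4993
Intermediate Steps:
135*(a*37) + 2 = 135*(-1*37) + 2 = 135*(-37) + 2 = -4995 + 2 = -4993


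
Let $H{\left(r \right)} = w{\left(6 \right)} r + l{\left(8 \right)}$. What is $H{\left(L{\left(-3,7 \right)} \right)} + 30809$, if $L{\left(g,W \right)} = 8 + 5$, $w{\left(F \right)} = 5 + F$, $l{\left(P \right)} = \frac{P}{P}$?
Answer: $30953$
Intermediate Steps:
$l{\left(P \right)} = 1$
$L{\left(g,W \right)} = 13$
$H{\left(r \right)} = 1 + 11 r$ ($H{\left(r \right)} = \left(5 + 6\right) r + 1 = 11 r + 1 = 1 + 11 r$)
$H{\left(L{\left(-3,7 \right)} \right)} + 30809 = \left(1 + 11 \cdot 13\right) + 30809 = \left(1 + 143\right) + 30809 = 144 + 30809 = 30953$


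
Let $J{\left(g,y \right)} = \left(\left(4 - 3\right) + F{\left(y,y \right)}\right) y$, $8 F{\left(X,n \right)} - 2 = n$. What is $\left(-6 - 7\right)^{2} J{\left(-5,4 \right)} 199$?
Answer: $235417$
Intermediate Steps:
$F{\left(X,n \right)} = \frac{1}{4} + \frac{n}{8}$
$J{\left(g,y \right)} = y \left(\frac{5}{4} + \frac{y}{8}\right)$ ($J{\left(g,y \right)} = \left(\left(4 - 3\right) + \left(\frac{1}{4} + \frac{y}{8}\right)\right) y = \left(1 + \left(\frac{1}{4} + \frac{y}{8}\right)\right) y = \left(\frac{5}{4} + \frac{y}{8}\right) y = y \left(\frac{5}{4} + \frac{y}{8}\right)$)
$\left(-6 - 7\right)^{2} J{\left(-5,4 \right)} 199 = \left(-6 - 7\right)^{2} \cdot \frac{1}{8} \cdot 4 \left(10 + 4\right) 199 = \left(-13\right)^{2} \cdot \frac{1}{8} \cdot 4 \cdot 14 \cdot 199 = 169 \cdot 7 \cdot 199 = 1183 \cdot 199 = 235417$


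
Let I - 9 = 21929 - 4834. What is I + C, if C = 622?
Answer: 17726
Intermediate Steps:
I = 17104 (I = 9 + (21929 - 4834) = 9 + 17095 = 17104)
I + C = 17104 + 622 = 17726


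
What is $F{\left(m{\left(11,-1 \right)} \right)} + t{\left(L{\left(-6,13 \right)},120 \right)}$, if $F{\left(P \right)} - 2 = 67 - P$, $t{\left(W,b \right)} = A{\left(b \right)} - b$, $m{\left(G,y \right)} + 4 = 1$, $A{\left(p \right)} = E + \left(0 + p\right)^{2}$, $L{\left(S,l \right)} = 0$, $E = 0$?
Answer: $14352$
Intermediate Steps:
$A{\left(p \right)} = p^{2}$ ($A{\left(p \right)} = 0 + \left(0 + p\right)^{2} = 0 + p^{2} = p^{2}$)
$m{\left(G,y \right)} = -3$ ($m{\left(G,y \right)} = -4 + 1 = -3$)
$t{\left(W,b \right)} = b^{2} - b$
$F{\left(P \right)} = 69 - P$ ($F{\left(P \right)} = 2 - \left(-67 + P\right) = 69 - P$)
$F{\left(m{\left(11,-1 \right)} \right)} + t{\left(L{\left(-6,13 \right)},120 \right)} = \left(69 - -3\right) + 120 \left(-1 + 120\right) = \left(69 + 3\right) + 120 \cdot 119 = 72 + 14280 = 14352$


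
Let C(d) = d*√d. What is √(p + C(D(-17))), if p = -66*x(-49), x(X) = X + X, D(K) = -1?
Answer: √(6468 - I) ≈ 80.424 - 0.0062*I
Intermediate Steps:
x(X) = 2*X
C(d) = d^(3/2)
p = 6468 (p = -132*(-49) = -66*(-98) = 6468)
√(p + C(D(-17))) = √(6468 + (-1)^(3/2)) = √(6468 - I)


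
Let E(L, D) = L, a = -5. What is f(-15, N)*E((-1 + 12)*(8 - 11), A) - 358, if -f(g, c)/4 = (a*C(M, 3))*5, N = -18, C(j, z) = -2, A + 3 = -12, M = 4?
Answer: 6242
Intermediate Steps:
A = -15 (A = -3 - 12 = -15)
f(g, c) = -200 (f(g, c) = -4*(-5*(-2))*5 = -40*5 = -4*50 = -200)
f(-15, N)*E((-1 + 12)*(8 - 11), A) - 358 = -200*(-1 + 12)*(8 - 11) - 358 = -2200*(-3) - 358 = -200*(-33) - 358 = 6600 - 358 = 6242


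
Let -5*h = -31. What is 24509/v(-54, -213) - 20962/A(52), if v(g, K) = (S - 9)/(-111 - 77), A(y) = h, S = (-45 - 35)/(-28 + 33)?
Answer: 140218202/775 ≈ 1.8093e+5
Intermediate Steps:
h = 31/5 (h = -⅕*(-31) = 31/5 ≈ 6.2000)
S = -16 (S = -80/5 = -80*⅕ = -16)
A(y) = 31/5
v(g, K) = 25/188 (v(g, K) = (-16 - 9)/(-111 - 77) = -25/(-188) = -25*(-1/188) = 25/188)
24509/v(-54, -213) - 20962/A(52) = 24509/(25/188) - 20962/31/5 = 24509*(188/25) - 20962*5/31 = 4607692/25 - 104810/31 = 140218202/775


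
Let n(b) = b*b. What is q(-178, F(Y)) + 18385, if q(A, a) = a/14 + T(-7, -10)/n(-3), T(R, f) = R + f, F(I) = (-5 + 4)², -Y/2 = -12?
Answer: 2316281/126 ≈ 18383.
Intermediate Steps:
n(b) = b²
Y = 24 (Y = -2*(-12) = 24)
F(I) = 1 (F(I) = (-1)² = 1)
q(A, a) = -17/9 + a/14 (q(A, a) = a/14 + (-7 - 10)/((-3)²) = a*(1/14) - 17/9 = a/14 - 17*⅑ = a/14 - 17/9 = -17/9 + a/14)
q(-178, F(Y)) + 18385 = (-17/9 + (1/14)*1) + 18385 = (-17/9 + 1/14) + 18385 = -229/126 + 18385 = 2316281/126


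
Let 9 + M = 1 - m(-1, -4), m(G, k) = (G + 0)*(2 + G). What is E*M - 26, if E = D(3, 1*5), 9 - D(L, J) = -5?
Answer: -124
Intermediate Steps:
m(G, k) = G*(2 + G)
D(L, J) = 14 (D(L, J) = 9 - 1*(-5) = 9 + 5 = 14)
E = 14
M = -7 (M = -9 + (1 - (-1)*(2 - 1)) = -9 + (1 - (-1)) = -9 + (1 - 1*(-1)) = -9 + (1 + 1) = -9 + 2 = -7)
E*M - 26 = 14*(-7) - 26 = -98 - 26 = -124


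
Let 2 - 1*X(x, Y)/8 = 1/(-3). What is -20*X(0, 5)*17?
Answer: -19040/3 ≈ -6346.7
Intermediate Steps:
X(x, Y) = 56/3 (X(x, Y) = 16 - 8/(-3) = 16 - 8*(-⅓) = 16 + 8/3 = 56/3)
-20*X(0, 5)*17 = -20*56/3*17 = -1120/3*17 = -19040/3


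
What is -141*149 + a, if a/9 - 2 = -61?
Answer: -21540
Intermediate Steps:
a = -531 (a = 18 + 9*(-61) = 18 - 549 = -531)
-141*149 + a = -141*149 - 531 = -21009 - 531 = -21540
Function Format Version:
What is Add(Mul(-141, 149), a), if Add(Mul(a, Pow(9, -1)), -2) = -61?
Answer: -21540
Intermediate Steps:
a = -531 (a = Add(18, Mul(9, -61)) = Add(18, -549) = -531)
Add(Mul(-141, 149), a) = Add(Mul(-141, 149), -531) = Add(-21009, -531) = -21540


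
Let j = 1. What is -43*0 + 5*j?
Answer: 5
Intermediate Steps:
-43*0 + 5*j = -43*0 + 5*1 = 0 + 5 = 5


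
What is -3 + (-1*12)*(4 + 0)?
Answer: -51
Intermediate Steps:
-3 + (-1*12)*(4 + 0) = -3 - 12*4 = -3 - 48 = -51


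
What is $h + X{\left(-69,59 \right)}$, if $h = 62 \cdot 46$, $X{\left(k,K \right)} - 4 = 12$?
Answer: $2868$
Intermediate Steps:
$X{\left(k,K \right)} = 16$ ($X{\left(k,K \right)} = 4 + 12 = 16$)
$h = 2852$
$h + X{\left(-69,59 \right)} = 2852 + 16 = 2868$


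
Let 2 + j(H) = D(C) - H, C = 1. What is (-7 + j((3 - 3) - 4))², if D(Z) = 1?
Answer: 16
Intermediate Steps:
j(H) = -1 - H (j(H) = -2 + (1 - H) = -1 - H)
(-7 + j((3 - 3) - 4))² = (-7 + (-1 - ((3 - 3) - 4)))² = (-7 + (-1 - (0 - 4)))² = (-7 + (-1 - 1*(-4)))² = (-7 + (-1 + 4))² = (-7 + 3)² = (-4)² = 16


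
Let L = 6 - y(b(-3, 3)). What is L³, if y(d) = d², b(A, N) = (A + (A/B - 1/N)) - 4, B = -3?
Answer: -28934443/729 ≈ -39691.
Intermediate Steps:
b(A, N) = -4 - 1/N + 2*A/3 (b(A, N) = (A + (A/(-3) - 1/N)) - 4 = (A + (A*(-⅓) - 1/N)) - 4 = (A + (-A/3 - 1/N)) - 4 = (A + (-1/N - A/3)) - 4 = (-1/N + 2*A/3) - 4 = -4 - 1/N + 2*A/3)
L = -307/9 (L = 6 - (-4 - 1/3 + (⅔)*(-3))² = 6 - (-4 - 1*⅓ - 2)² = 6 - (-4 - ⅓ - 2)² = 6 - (-19/3)² = 6 - 1*361/9 = 6 - 361/9 = -307/9 ≈ -34.111)
L³ = (-307/9)³ = -28934443/729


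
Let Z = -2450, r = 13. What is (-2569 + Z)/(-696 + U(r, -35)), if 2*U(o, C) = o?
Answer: 1434/197 ≈ 7.2792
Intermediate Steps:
U(o, C) = o/2
(-2569 + Z)/(-696 + U(r, -35)) = (-2569 - 2450)/(-696 + (½)*13) = -5019/(-696 + 13/2) = -5019/(-1379/2) = -5019*(-2/1379) = 1434/197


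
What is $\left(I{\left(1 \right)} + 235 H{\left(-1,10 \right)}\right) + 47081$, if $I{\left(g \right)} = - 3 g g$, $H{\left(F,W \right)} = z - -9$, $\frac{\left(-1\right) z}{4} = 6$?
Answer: $43553$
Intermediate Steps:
$z = -24$ ($z = \left(-4\right) 6 = -24$)
$H{\left(F,W \right)} = -15$ ($H{\left(F,W \right)} = -24 - -9 = -24 + 9 = -15$)
$I{\left(g \right)} = - 3 g^{2}$
$\left(I{\left(1 \right)} + 235 H{\left(-1,10 \right)}\right) + 47081 = \left(- 3 \cdot 1^{2} + 235 \left(-15\right)\right) + 47081 = \left(\left(-3\right) 1 - 3525\right) + 47081 = \left(-3 - 3525\right) + 47081 = -3528 + 47081 = 43553$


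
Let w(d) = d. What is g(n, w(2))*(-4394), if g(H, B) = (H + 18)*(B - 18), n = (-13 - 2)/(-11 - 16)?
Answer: 11740768/9 ≈ 1.3045e+6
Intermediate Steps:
n = 5/9 (n = -15/(-27) = -15*(-1/27) = 5/9 ≈ 0.55556)
g(H, B) = (-18 + B)*(18 + H) (g(H, B) = (18 + H)*(-18 + B) = (-18 + B)*(18 + H))
g(n, w(2))*(-4394) = (-324 - 18*5/9 + 18*2 + 2*(5/9))*(-4394) = (-324 - 10 + 36 + 10/9)*(-4394) = -2672/9*(-4394) = 11740768/9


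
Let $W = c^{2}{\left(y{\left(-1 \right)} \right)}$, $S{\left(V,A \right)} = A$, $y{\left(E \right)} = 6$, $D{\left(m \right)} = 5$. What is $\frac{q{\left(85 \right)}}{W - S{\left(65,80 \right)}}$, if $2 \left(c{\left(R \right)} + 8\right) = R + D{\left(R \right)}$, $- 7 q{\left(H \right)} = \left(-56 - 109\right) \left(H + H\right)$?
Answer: $- \frac{22440}{413} \approx -54.334$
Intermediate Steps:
$q{\left(H \right)} = \frac{330 H}{7}$ ($q{\left(H \right)} = - \frac{\left(-56 - 109\right) \left(H + H\right)}{7} = - \frac{\left(-165\right) 2 H}{7} = - \frac{\left(-330\right) H}{7} = \frac{330 H}{7}$)
$c{\left(R \right)} = - \frac{11}{2} + \frac{R}{2}$ ($c{\left(R \right)} = -8 + \frac{R + 5}{2} = -8 + \frac{5 + R}{2} = -8 + \left(\frac{5}{2} + \frac{R}{2}\right) = - \frac{11}{2} + \frac{R}{2}$)
$W = \frac{25}{4}$ ($W = \left(- \frac{11}{2} + \frac{1}{2} \cdot 6\right)^{2} = \left(- \frac{11}{2} + 3\right)^{2} = \left(- \frac{5}{2}\right)^{2} = \frac{25}{4} \approx 6.25$)
$\frac{q{\left(85 \right)}}{W - S{\left(65,80 \right)}} = \frac{\frac{330}{7} \cdot 85}{\frac{25}{4} - 80} = \frac{28050}{7 \left(\frac{25}{4} - 80\right)} = \frac{28050}{7 \left(- \frac{295}{4}\right)} = \frac{28050}{7} \left(- \frac{4}{295}\right) = - \frac{22440}{413}$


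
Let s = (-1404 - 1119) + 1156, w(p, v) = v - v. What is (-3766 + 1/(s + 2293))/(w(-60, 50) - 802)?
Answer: 3487315/742652 ≈ 4.6958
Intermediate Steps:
w(p, v) = 0
s = -1367 (s = -2523 + 1156 = -1367)
(-3766 + 1/(s + 2293))/(w(-60, 50) - 802) = (-3766 + 1/(-1367 + 2293))/(0 - 802) = (-3766 + 1/926)/(-802) = (-3766 + 1/926)*(-1/802) = -3487315/926*(-1/802) = 3487315/742652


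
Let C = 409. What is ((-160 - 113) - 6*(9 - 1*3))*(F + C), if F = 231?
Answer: -197760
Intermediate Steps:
((-160 - 113) - 6*(9 - 1*3))*(F + C) = ((-160 - 113) - 6*(9 - 1*3))*(231 + 409) = (-273 - 6*(9 - 3))*640 = (-273 - 6*6)*640 = (-273 - 36)*640 = -309*640 = -197760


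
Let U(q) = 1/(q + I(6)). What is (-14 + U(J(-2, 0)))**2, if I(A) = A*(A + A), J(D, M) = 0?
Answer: 1014049/5184 ≈ 195.61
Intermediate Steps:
I(A) = 2*A**2 (I(A) = A*(2*A) = 2*A**2)
U(q) = 1/(72 + q) (U(q) = 1/(q + 2*6**2) = 1/(q + 2*36) = 1/(q + 72) = 1/(72 + q))
(-14 + U(J(-2, 0)))**2 = (-14 + 1/(72 + 0))**2 = (-14 + 1/72)**2 = (-1007/72)**2 = 1014049/5184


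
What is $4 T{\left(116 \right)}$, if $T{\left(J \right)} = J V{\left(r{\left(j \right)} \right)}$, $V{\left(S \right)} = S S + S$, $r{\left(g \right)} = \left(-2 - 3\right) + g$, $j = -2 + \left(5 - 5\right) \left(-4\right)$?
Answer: $19488$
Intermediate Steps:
$j = -2$ ($j = -2 + \left(5 - 5\right) \left(-4\right) = -2 + 0 \left(-4\right) = -2 + 0 = -2$)
$r{\left(g \right)} = -5 + g$
$V{\left(S \right)} = S + S^{2}$ ($V{\left(S \right)} = S^{2} + S = S + S^{2}$)
$T{\left(J \right)} = 42 J$ ($T{\left(J \right)} = J \left(-5 - 2\right) \left(1 - 7\right) = J \left(- 7 \left(1 - 7\right)\right) = J \left(\left(-7\right) \left(-6\right)\right) = J 42 = 42 J$)
$4 T{\left(116 \right)} = 4 \cdot 42 \cdot 116 = 4 \cdot 4872 = 19488$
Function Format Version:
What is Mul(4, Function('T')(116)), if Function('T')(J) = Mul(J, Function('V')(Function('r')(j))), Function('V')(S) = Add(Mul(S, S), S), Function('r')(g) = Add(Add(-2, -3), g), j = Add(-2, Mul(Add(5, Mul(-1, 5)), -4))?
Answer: 19488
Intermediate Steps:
j = -2 (j = Add(-2, Mul(Add(5, -5), -4)) = Add(-2, Mul(0, -4)) = Add(-2, 0) = -2)
Function('r')(g) = Add(-5, g)
Function('V')(S) = Add(S, Pow(S, 2)) (Function('V')(S) = Add(Pow(S, 2), S) = Add(S, Pow(S, 2)))
Function('T')(J) = Mul(42, J) (Function('T')(J) = Mul(J, Mul(Add(-5, -2), Add(1, Add(-5, -2)))) = Mul(J, Mul(-7, Add(1, -7))) = Mul(J, Mul(-7, -6)) = Mul(J, 42) = Mul(42, J))
Mul(4, Function('T')(116)) = Mul(4, Mul(42, 116)) = Mul(4, 4872) = 19488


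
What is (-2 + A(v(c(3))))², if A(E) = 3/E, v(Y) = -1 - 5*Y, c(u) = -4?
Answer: 1225/361 ≈ 3.3934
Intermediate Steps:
(-2 + A(v(c(3))))² = (-2 + 3/(-1 - 5*(-4)))² = (-2 + 3/(-1 + 20))² = (-2 + 3/19)² = (-35/19)² = 1225/361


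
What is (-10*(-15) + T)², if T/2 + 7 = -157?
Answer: 31684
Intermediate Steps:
T = -328 (T = -14 + 2*(-157) = -14 - 314 = -328)
(-10*(-15) + T)² = (-10*(-15) - 328)² = (150 - 328)² = (-178)² = 31684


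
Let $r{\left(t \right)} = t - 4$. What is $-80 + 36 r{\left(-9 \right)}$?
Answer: $-548$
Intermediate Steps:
$r{\left(t \right)} = -4 + t$
$-80 + 36 r{\left(-9 \right)} = -80 + 36 \left(-4 - 9\right) = -80 + 36 \left(-13\right) = -80 - 468 = -548$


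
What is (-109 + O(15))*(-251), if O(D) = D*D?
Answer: -29116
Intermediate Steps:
O(D) = D²
(-109 + O(15))*(-251) = (-109 + 15²)*(-251) = (-109 + 225)*(-251) = 116*(-251) = -29116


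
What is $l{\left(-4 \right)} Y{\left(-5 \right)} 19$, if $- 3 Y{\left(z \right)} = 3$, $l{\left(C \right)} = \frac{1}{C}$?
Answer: $\frac{19}{4} \approx 4.75$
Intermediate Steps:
$Y{\left(z \right)} = -1$ ($Y{\left(z \right)} = \left(- \frac{1}{3}\right) 3 = -1$)
$l{\left(-4 \right)} Y{\left(-5 \right)} 19 = \frac{1}{-4} \left(-1\right) 19 = \left(- \frac{1}{4}\right) \left(-1\right) 19 = \frac{1}{4} \cdot 19 = \frac{19}{4}$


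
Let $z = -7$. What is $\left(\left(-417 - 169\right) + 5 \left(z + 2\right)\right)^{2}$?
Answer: $373321$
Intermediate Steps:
$\left(\left(-417 - 169\right) + 5 \left(z + 2\right)\right)^{2} = \left(\left(-417 - 169\right) + 5 \left(-7 + 2\right)\right)^{2} = \left(\left(-417 - 169\right) + 5 \left(-5\right)\right)^{2} = \left(-586 - 25\right)^{2} = \left(-611\right)^{2} = 373321$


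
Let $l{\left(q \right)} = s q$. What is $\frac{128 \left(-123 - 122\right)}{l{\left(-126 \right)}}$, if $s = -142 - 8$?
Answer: $- \frac{224}{135} \approx -1.6593$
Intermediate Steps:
$s = -150$
$l{\left(q \right)} = - 150 q$
$\frac{128 \left(-123 - 122\right)}{l{\left(-126 \right)}} = \frac{128 \left(-123 - 122\right)}{\left(-150\right) \left(-126\right)} = \frac{128 \left(-245\right)}{18900} = \left(-31360\right) \frac{1}{18900} = - \frac{224}{135}$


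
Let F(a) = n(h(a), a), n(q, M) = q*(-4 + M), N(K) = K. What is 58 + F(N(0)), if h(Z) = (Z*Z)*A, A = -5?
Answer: 58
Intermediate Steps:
h(Z) = -5*Z**2 (h(Z) = (Z*Z)*(-5) = Z**2*(-5) = -5*Z**2)
F(a) = -5*a**2*(-4 + a) (F(a) = (-5*a**2)*(-4 + a) = -5*a**2*(-4 + a))
58 + F(N(0)) = 58 + 5*0**2*(4 - 1*0) = 58 + 5*0*(4 + 0) = 58 + 5*0*4 = 58 + 0 = 58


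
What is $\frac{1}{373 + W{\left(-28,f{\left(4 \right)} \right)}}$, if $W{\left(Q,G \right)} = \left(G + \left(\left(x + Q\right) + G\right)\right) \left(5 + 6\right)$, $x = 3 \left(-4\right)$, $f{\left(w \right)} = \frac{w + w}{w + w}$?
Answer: $- \frac{1}{45} \approx -0.022222$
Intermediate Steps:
$f{\left(w \right)} = 1$ ($f{\left(w \right)} = \frac{2 w}{2 w} = 2 w \frac{1}{2 w} = 1$)
$x = -12$
$W{\left(Q,G \right)} = -132 + 11 Q + 22 G$ ($W{\left(Q,G \right)} = \left(G + \left(\left(-12 + Q\right) + G\right)\right) \left(5 + 6\right) = \left(G + \left(-12 + G + Q\right)\right) 11 = \left(-12 + Q + 2 G\right) 11 = -132 + 11 Q + 22 G$)
$\frac{1}{373 + W{\left(-28,f{\left(4 \right)} \right)}} = \frac{1}{373 + \left(-132 + 11 \left(-28\right) + 22 \cdot 1\right)} = \frac{1}{373 - 418} = \frac{1}{-45} = - \frac{1}{45}$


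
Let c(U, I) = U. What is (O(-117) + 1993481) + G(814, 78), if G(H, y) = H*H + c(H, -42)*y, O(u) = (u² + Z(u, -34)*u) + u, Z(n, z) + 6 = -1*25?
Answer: 2736768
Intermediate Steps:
Z(n, z) = -31 (Z(n, z) = -6 - 1*25 = -6 - 25 = -31)
O(u) = u² - 30*u (O(u) = (u² - 31*u) + u = u² - 30*u)
G(H, y) = H² + H*y (G(H, y) = H*H + H*y = H² + H*y)
(O(-117) + 1993481) + G(814, 78) = (-117*(-30 - 117) + 1993481) + 814*(814 + 78) = (-117*(-147) + 1993481) + 814*892 = (17199 + 1993481) + 726088 = 2010680 + 726088 = 2736768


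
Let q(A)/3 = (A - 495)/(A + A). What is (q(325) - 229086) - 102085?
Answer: -21526166/65 ≈ -3.3117e+5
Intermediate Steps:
q(A) = 3*(-495 + A)/(2*A) (q(A) = 3*((A - 495)/(A + A)) = 3*((-495 + A)/((2*A))) = 3*((-495 + A)*(1/(2*A))) = 3*((-495 + A)/(2*A)) = 3*(-495 + A)/(2*A))
(q(325) - 229086) - 102085 = ((3/2)*(-495 + 325)/325 - 229086) - 102085 = ((3/2)*(1/325)*(-170) - 229086) - 102085 = (-51/65 - 229086) - 102085 = -14890641/65 - 102085 = -21526166/65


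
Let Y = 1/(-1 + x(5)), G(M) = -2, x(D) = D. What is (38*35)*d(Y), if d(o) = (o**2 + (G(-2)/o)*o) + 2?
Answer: 665/8 ≈ 83.125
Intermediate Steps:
Y = 1/4 (Y = 1/(-1 + 5) = 1/4 ≈ 0.25000)
d(o) = o**2 (d(o) = (o**2 + (-2/o)*o) + 2 = (o**2 - 2) + 2 = (-2 + o**2) + 2 = o**2)
(38*35)*d(Y) = (38*35)*(1/4)**2 = 1330*(1/16) = 665/8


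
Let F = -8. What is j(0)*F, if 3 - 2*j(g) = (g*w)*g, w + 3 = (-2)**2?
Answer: -12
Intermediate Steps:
w = 1 (w = -3 + (-2)**2 = -3 + 4 = 1)
j(g) = 3/2 - g**2/2 (j(g) = 3/2 - g*1*g/2 = 3/2 - g*g/2 = 3/2 - g**2/2)
j(0)*F = (3/2 - 1/2*0**2)*(-8) = (3/2 - 1/2*0)*(-8) = (3/2 + 0)*(-8) = (3/2)*(-8) = -12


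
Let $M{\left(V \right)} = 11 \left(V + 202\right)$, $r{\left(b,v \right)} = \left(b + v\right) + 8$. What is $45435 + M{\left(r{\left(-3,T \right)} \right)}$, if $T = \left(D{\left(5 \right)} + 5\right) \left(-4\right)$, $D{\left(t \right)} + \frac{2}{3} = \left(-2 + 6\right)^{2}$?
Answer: $\frac{140452}{3} \approx 46817.0$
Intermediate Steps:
$D{\left(t \right)} = \frac{46}{3}$ ($D{\left(t \right)} = - \frac{2}{3} + \left(-2 + 6\right)^{2} = - \frac{2}{3} + 4^{2} = - \frac{2}{3} + 16 = \frac{46}{3}$)
$T = - \frac{244}{3}$ ($T = \left(\frac{46}{3} + 5\right) \left(-4\right) = \frac{61}{3} \left(-4\right) = - \frac{244}{3} \approx -81.333$)
$r{\left(b,v \right)} = 8 + b + v$
$M{\left(V \right)} = 2222 + 11 V$ ($M{\left(V \right)} = 11 \left(202 + V\right) = 2222 + 11 V$)
$45435 + M{\left(r{\left(-3,T \right)} \right)} = 45435 + \left(2222 + 11 \left(8 - 3 - \frac{244}{3}\right)\right) = 45435 + \left(2222 + 11 \left(- \frac{229}{3}\right)\right) = 45435 + \left(2222 - \frac{2519}{3}\right) = 45435 + \frac{4147}{3} = \frac{140452}{3}$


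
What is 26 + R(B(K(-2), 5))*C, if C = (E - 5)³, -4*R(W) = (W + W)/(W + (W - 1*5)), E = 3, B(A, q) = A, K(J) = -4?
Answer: 354/13 ≈ 27.231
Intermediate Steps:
R(W) = -W/(2*(-5 + 2*W)) (R(W) = -(W + W)/(4*(W + (W - 1*5))) = -2*W/(4*(W + (W - 5))) = -2*W/(4*(W + (-5 + W))) = -2*W/(4*(-5 + 2*W)) = -W/(2*(-5 + 2*W)))
C = -8 (C = (3 - 5)³ = (-2)³ = -8)
26 + R(B(K(-2), 5))*C = 26 - 1*(-4)/(-10 + 4*(-4))*(-8) = 26 - 1*(-4)/(-10 - 16)*(-8) = 26 - 1*(-4)/(-26)*(-8) = 26 - 1*(-4)*(-1/26)*(-8) = 26 - 2/13*(-8) = 26 + 16/13 = 354/13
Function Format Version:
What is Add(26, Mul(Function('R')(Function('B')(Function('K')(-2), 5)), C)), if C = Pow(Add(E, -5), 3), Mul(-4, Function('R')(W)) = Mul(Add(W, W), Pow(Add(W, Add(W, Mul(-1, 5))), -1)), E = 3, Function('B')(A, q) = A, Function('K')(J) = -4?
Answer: Rational(354, 13) ≈ 27.231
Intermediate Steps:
Function('R')(W) = Mul(Rational(-1, 2), W, Pow(Add(-5, Mul(2, W)), -1)) (Function('R')(W) = Mul(Rational(-1, 4), Mul(Add(W, W), Pow(Add(W, Add(W, Mul(-1, 5))), -1))) = Mul(Rational(-1, 4), Mul(Mul(2, W), Pow(Add(W, Add(W, -5)), -1))) = Mul(Rational(-1, 4), Mul(Mul(2, W), Pow(Add(W, Add(-5, W)), -1))) = Mul(Rational(-1, 4), Mul(Mul(2, W), Pow(Add(-5, Mul(2, W)), -1))) = Mul(Rational(-1, 4), Mul(2, W, Pow(Add(-5, Mul(2, W)), -1))) = Mul(Rational(-1, 2), W, Pow(Add(-5, Mul(2, W)), -1)))
C = -8 (C = Pow(Add(3, -5), 3) = Pow(-2, 3) = -8)
Add(26, Mul(Function('R')(Function('B')(Function('K')(-2), 5)), C)) = Add(26, Mul(Mul(-1, -4, Pow(Add(-10, Mul(4, -4)), -1)), -8)) = Add(26, Mul(Mul(-1, -4, Pow(Add(-10, -16), -1)), -8)) = Add(26, Mul(Mul(-1, -4, Pow(-26, -1)), -8)) = Add(26, Mul(Mul(-1, -4, Rational(-1, 26)), -8)) = Add(26, Mul(Rational(-2, 13), -8)) = Add(26, Rational(16, 13)) = Rational(354, 13)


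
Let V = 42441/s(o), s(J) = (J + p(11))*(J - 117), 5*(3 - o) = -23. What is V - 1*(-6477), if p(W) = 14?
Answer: 127191409/19692 ≈ 6459.0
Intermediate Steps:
o = 38/5 (o = 3 - 1/5*(-23) = 3 + 23/5 = 38/5 ≈ 7.6000)
s(J) = (-117 + J)*(14 + J) (s(J) = (J + 14)*(J - 117) = (14 + J)*(-117 + J) = (-117 + J)*(14 + J))
V = -353675/19692 (V = 42441/(-1638 + (38/5)**2 - 103*38/5) = 42441/(-1638 + 1444/25 - 3914/5) = 42441/(-59076/25) = 42441*(-25/59076) = -353675/19692 ≈ -17.960)
V - 1*(-6477) = -353675/19692 - 1*(-6477) = -353675/19692 + 6477 = 127191409/19692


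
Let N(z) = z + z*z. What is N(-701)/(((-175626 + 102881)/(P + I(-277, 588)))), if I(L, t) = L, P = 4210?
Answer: -385984620/14549 ≈ -26530.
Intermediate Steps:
N(z) = z + z**2
N(-701)/(((-175626 + 102881)/(P + I(-277, 588)))) = (-701*(1 - 701))/(((-175626 + 102881)/(4210 - 277))) = (-701*(-700))/((-72745/3933)) = 490700/((-72745*1/3933)) = 490700/(-72745/3933) = 490700*(-3933/72745) = -385984620/14549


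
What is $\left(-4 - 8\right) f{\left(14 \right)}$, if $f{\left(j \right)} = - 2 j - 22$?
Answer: $600$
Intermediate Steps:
$f{\left(j \right)} = -22 - 2 j$
$\left(-4 - 8\right) f{\left(14 \right)} = \left(-4 - 8\right) \left(-22 - 28\right) = \left(-12\right) \left(-50\right) = 600$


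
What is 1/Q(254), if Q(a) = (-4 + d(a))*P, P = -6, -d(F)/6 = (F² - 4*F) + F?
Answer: 1/2295168 ≈ 4.3570e-7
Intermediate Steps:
d(F) = -6*F² + 18*F (d(F) = -6*((F² - 4*F) + F) = -6*(F² - 3*F) = -6*F² + 18*F)
Q(a) = 24 - 36*a*(3 - a) (Q(a) = (-4 + 6*a*(3 - a))*(-6) = 24 - 36*a*(3 - a))
1/Q(254) = 1/(24 + 36*254*(-3 + 254)) = 1/(24 + 36*254*251) = 1/(24 + 2295144) = 1/2295168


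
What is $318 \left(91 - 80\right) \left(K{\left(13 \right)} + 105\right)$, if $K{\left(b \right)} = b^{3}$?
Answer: $8052396$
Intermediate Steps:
$318 \left(91 - 80\right) \left(K{\left(13 \right)} + 105\right) = 318 \left(91 - 80\right) \left(13^{3} + 105\right) = 318 \cdot 11 \left(2197 + 105\right) = 318 \cdot 11 \cdot 2302 = 318 \cdot 25322 = 8052396$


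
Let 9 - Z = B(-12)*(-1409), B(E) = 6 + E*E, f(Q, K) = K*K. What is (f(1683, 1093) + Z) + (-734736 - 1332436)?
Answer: -661164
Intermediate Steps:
f(Q, K) = K**2
B(E) = 6 + E**2
Z = 211359 (Z = 9 - (6 + (-12)**2)*(-1409) = 9 - (6 + 144)*(-1409) = 9 - 150*(-1409) = 9 - 1*(-211350) = 9 + 211350 = 211359)
(f(1683, 1093) + Z) + (-734736 - 1332436) = (1093**2 + 211359) + (-734736 - 1332436) = (1194649 + 211359) - 2067172 = 1406008 - 2067172 = -661164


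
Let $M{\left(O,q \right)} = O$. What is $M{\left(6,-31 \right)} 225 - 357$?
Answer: $993$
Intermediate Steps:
$M{\left(6,-31 \right)} 225 - 357 = 6 \cdot 225 - 357 = 1350 - 357 = 993$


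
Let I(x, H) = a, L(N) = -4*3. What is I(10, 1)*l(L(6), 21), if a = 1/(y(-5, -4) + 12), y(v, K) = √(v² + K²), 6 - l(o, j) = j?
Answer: -180/103 + 15*√41/103 ≈ -0.81508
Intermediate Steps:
L(N) = -12
l(o, j) = 6 - j
y(v, K) = √(K² + v²)
a = 1/(12 + √41) (a = 1/(√((-4)² + (-5)²) + 12) = 1/(√(16 + 25) + 12) = 1/(√41 + 12) = 1/(12 + √41) ≈ 0.054339)
I(x, H) = 12/103 - √41/103
I(10, 1)*l(L(6), 21) = (12/103 - √41/103)*(6 - 1*21) = (12/103 - √41/103)*(6 - 21) = (12/103 - √41/103)*(-15) = -180/103 + 15*√41/103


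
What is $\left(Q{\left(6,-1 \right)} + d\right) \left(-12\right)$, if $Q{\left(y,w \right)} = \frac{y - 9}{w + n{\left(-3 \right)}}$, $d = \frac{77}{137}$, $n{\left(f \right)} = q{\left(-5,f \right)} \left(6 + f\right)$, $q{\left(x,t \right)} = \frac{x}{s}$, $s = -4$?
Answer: $\frac{9564}{1507} \approx 6.3464$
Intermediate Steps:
$q{\left(x,t \right)} = - \frac{x}{4}$ ($q{\left(x,t \right)} = \frac{x}{-4} = x \left(- \frac{1}{4}\right) = - \frac{x}{4}$)
$n{\left(f \right)} = \frac{15}{2} + \frac{5 f}{4}$ ($n{\left(f \right)} = \left(- \frac{1}{4}\right) \left(-5\right) \left(6 + f\right) = \frac{5 \left(6 + f\right)}{4} = \frac{15}{2} + \frac{5 f}{4}$)
$d = \frac{77}{137}$ ($d = 77 \cdot \frac{1}{137} = \frac{77}{137} \approx 0.56204$)
$Q{\left(y,w \right)} = \frac{-9 + y}{\frac{15}{4} + w}$ ($Q{\left(y,w \right)} = \frac{y - 9}{w + \left(\frac{15}{2} + \frac{5}{4} \left(-3\right)\right)} = \frac{-9 + y}{w + \left(\frac{15}{2} - \frac{15}{4}\right)} = \frac{-9 + y}{w + \frac{15}{4}} = \frac{-9 + y}{\frac{15}{4} + w}$)
$\left(Q{\left(6,-1 \right)} + d\right) \left(-12\right) = \left(\frac{4 \left(-9 + 6\right)}{15 + 4 \left(-1\right)} + \frac{77}{137}\right) \left(-12\right) = \left(4 \frac{1}{15 - 4} \left(-3\right) + \frac{77}{137}\right) \left(-12\right) = \left(4 \cdot \frac{1}{11} \left(-3\right) + \frac{77}{137}\right) \left(-12\right) = \left(- \frac{12}{11} + \frac{77}{137}\right) \left(-12\right) = \left(- \frac{797}{1507}\right) \left(-12\right) = \frac{9564}{1507}$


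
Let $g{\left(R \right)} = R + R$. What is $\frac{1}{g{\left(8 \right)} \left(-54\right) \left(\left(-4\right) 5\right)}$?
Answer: $\frac{1}{17280} \approx 5.787 \cdot 10^{-5}$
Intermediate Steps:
$g{\left(R \right)} = 2 R$
$\frac{1}{g{\left(8 \right)} \left(-54\right) \left(\left(-4\right) 5\right)} = \frac{1}{2 \cdot 8 \left(-54\right) \left(\left(-4\right) 5\right)} = \frac{1}{16 \left(-54\right) \left(-20\right)} = \frac{1}{\left(-864\right) \left(-20\right)} = \frac{1}{17280}$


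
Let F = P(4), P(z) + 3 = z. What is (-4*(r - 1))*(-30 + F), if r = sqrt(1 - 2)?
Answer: -116 + 116*I ≈ -116.0 + 116.0*I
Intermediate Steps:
P(z) = -3 + z
r = I (r = sqrt(-1) = I ≈ 1.0*I)
F = 1 (F = -3 + 4 = 1)
(-4*(r - 1))*(-30 + F) = (-4*(I - 1))*(-30 + 1) = -4*(-1 + I)*(-29) = (4 - 4*I)*(-29) = -116 + 116*I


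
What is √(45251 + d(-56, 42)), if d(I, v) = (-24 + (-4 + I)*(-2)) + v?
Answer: √45389 ≈ 213.05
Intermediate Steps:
d(I, v) = -16 + v - 2*I (d(I, v) = (-24 + (8 - 2*I)) + v = (-16 - 2*I) + v = -16 + v - 2*I)
√(45251 + d(-56, 42)) = √(45251 + (-16 + 42 - 2*(-56))) = √(45251 + (-16 + 42 + 112)) = √(45251 + 138) = √45389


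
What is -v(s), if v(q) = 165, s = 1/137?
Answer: -165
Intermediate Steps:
s = 1/137 ≈ 0.0072993
-v(s) = -1*165 = -165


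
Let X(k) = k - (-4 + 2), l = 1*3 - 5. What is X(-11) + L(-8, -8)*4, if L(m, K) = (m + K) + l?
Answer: -81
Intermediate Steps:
l = -2 (l = 3 - 5 = -2)
X(k) = 2 + k (X(k) = k - 1*(-2) = k + 2 = 2 + k)
L(m, K) = -2 + K + m (L(m, K) = (m + K) - 2 = (K + m) - 2 = -2 + K + m)
X(-11) + L(-8, -8)*4 = (2 - 11) + (-2 - 8 - 8)*4 = -9 - 18*4 = -9 - 72 = -81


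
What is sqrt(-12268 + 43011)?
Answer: sqrt(30743) ≈ 175.34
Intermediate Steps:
sqrt(-12268 + 43011) = sqrt(30743)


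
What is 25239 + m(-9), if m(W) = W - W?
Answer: 25239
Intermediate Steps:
m(W) = 0
25239 + m(-9) = 25239 + 0 = 25239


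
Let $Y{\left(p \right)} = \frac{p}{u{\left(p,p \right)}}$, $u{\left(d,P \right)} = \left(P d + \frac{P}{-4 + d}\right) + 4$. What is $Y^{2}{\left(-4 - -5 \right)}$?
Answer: $\frac{9}{196} \approx 0.045918$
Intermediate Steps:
$u{\left(d,P \right)} = 4 + P d + \frac{P}{-4 + d}$ ($u{\left(d,P \right)} = \left(P d + \frac{P}{-4 + d}\right) + 4 = 4 + P d + \frac{P}{-4 + d}$)
$Y{\left(p \right)} = \frac{p \left(-4 + p\right)}{-16 + p^{3} - 4 p^{2} + 5 p}$ ($Y{\left(p \right)} = \frac{p}{\frac{1}{-4 + p} \left(-16 + p + 4 p + p p^{2} - 4 p p\right)} = \frac{p}{\frac{1}{-4 + p} \left(-16 + p + 4 p + p^{3} - 4 p^{2}\right)} = \frac{p}{\frac{1}{-4 + p} \left(-16 + p^{3} - 4 p^{2} + 5 p\right)} = p \frac{-4 + p}{-16 + p^{3} - 4 p^{2} + 5 p} = \frac{p \left(-4 + p\right)}{-16 + p^{3} - 4 p^{2} + 5 p}$)
$Y^{2}{\left(-4 - -5 \right)} = \left(\frac{\left(-4 - -5\right) \left(-4 - -1\right)}{-16 + \left(-4 - -5\right)^{3} - 4 \left(-4 - -5\right)^{2} + 5 \left(-4 - -5\right)}\right)^{2} = \left(\frac{\left(-4 + 5\right) \left(-4 + \left(-4 + 5\right)\right)}{-16 + \left(-4 + 5\right)^{3} - 4 \left(-4 + 5\right)^{2} + 5 \left(-4 + 5\right)}\right)^{2} = \left(1 \frac{1}{-16 + 1^{3} - 4 \cdot 1^{2} + 5 \cdot 1} \left(-4 + 1\right)\right)^{2} = \left(1 \frac{1}{-16 + 1 - 4 + 5} \left(-3\right)\right)^{2} = \left(1 \frac{1}{-14} \left(-3\right)\right)^{2} = \left(1 \left(- \frac{1}{14}\right) \left(-3\right)\right)^{2} = \left(\frac{3}{14}\right)^{2} = \frac{9}{196}$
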